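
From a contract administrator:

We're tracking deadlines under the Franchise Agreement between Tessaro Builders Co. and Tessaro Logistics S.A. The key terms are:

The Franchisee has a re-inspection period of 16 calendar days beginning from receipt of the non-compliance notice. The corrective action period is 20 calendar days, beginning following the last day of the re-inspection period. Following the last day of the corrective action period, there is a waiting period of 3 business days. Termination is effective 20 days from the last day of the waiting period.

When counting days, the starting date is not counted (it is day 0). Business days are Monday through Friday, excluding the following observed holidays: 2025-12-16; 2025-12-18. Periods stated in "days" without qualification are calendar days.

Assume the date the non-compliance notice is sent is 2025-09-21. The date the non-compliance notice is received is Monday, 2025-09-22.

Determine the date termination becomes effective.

2025-11-20

The last day of the re-inspection period: 2025-09-22 + 16 days = 2025-10-08.
The last day of the corrective action period: 20 calendar days after 2025-10-08 is 2025-10-28.
From Tuesday, 2025-10-28, 3 business days (Oct 29, Oct 30, Oct 31, skipping weekends) brings us to Friday, 2025-10-31, which is the last day of the waiting period.
The date termination becomes effective: 20 calendar days after 2025-10-31 is 2025-11-20.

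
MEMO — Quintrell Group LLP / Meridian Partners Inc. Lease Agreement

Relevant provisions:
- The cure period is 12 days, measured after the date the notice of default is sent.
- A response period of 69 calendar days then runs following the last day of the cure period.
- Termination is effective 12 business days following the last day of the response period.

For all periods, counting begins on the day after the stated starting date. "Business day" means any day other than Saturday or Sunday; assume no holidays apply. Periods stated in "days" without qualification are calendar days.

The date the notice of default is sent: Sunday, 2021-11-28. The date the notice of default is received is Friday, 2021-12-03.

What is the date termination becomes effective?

2022-03-07

The last day of the cure period: 12 calendar days after 2021-11-28 is 2021-12-10.
The last day of the response period: 2021-12-10 + 69 days = 2022-02-17.
The date termination becomes effective: 12 business days after Thursday, 2022-02-17, skipping weekends — Feb 18, Feb 21, Feb 22, Feb 23, …, Mar 3, Mar 4, Mar 7 — lands on Monday, 2022-03-07.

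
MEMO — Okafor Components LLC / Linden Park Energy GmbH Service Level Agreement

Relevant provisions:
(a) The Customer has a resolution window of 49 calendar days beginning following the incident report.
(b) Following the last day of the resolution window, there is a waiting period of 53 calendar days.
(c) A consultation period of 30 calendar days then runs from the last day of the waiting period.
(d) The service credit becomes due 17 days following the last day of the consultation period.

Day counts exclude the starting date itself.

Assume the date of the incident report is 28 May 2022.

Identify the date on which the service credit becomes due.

The last day of the resolution window: 28 May 2022 + 49 days = 16 July 2022.
The last day of the waiting period: 16 July 2022 + 53 days = 7 September 2022.
The last day of the consultation period: 7 September 2022 + 30 days = 7 October 2022.
The date on which the service credit becomes due: 17 calendar days after 7 October 2022 is 24 October 2022.

24 October 2022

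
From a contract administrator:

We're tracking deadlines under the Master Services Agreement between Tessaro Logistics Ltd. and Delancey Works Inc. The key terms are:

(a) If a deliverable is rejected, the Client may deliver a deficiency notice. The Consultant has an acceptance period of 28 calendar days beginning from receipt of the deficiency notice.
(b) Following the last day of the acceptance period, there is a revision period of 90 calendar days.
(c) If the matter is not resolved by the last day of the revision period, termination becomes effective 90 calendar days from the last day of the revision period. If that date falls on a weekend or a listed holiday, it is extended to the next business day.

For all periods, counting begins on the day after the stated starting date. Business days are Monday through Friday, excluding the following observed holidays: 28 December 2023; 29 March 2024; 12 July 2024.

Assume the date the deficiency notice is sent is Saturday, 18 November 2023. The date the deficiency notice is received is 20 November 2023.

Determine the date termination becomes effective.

17 June 2024

The last day of the acceptance period: 28 calendar days after 20 November 2023 is 18 December 2023.
The last day of the revision period: 90 calendar days after 18 December 2023 is 17 March 2024.
Adding 90 calendar days to 17 March 2024 gives 15 June 2024, which is the date termination becomes effective. That falls on a Saturday, so it rolls to the next business day, Monday, 17 June 2024.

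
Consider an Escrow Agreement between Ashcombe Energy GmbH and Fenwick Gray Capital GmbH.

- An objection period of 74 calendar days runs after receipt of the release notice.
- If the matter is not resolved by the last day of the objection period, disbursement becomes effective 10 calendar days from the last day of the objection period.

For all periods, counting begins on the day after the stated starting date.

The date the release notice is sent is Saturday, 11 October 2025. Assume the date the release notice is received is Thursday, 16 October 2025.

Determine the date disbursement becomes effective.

8 January 2026

Adding 74 calendar days to 16 October 2025 gives 29 December 2025, which is the last day of the objection period.
Adding 10 calendar days to 29 December 2025 gives 8 January 2026, which is the date disbursement becomes effective.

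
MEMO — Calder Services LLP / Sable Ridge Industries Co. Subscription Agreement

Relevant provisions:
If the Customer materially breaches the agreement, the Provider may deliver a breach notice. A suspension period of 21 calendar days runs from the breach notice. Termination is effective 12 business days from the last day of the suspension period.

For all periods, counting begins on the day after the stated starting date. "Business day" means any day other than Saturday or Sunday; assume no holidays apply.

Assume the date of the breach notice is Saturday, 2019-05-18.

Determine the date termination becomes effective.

2019-06-25

The last day of the suspension period: 2019-05-18 + 21 days = 2019-06-08.
The date termination becomes effective: 12 business days after Saturday, 2019-06-08, skipping weekends — Jun 10, Jun 11, Jun 12, Jun 13, …, Jun 21, Jun 24, Jun 25 — lands on Tuesday, 2019-06-25.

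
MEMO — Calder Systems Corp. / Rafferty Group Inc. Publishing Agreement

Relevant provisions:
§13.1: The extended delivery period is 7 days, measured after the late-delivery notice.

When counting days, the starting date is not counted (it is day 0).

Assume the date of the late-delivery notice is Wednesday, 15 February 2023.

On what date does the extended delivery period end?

22 February 2023

The last day of the extended delivery period: 7 calendar days after 15 February 2023 is 22 February 2023.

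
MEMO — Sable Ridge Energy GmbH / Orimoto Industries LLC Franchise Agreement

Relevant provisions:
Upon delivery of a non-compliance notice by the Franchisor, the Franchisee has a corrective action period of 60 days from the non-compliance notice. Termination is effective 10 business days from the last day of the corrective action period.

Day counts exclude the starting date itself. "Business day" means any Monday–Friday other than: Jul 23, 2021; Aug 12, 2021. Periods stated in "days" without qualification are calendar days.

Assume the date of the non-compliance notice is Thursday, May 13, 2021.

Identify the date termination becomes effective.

Jul 27, 2021

The last day of the corrective action period: 60 calendar days after May 13, 2021 is Jul 12, 2021.
The date termination becomes effective: 10 business days after Monday, Jul 12, 2021, skipping weekends and the listed holiday on Jul 23 — Jul 13, Jul 14, Jul 15, Jul 16, Jul 19, Jul 20, Jul 21, Jul 22, Jul 26, Jul 27 — lands on Tuesday, Jul 27, 2021.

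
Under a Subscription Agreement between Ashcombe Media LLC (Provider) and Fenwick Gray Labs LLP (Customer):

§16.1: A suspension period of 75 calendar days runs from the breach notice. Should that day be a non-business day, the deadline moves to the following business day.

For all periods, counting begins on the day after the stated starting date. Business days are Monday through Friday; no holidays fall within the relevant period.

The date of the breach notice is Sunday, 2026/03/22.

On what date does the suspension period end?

The last day of the suspension period: 75 calendar days after 2026/03/22 is 2026/06/05. 2026/06/05 is a Friday, so no roll-forward applies.

2026/06/05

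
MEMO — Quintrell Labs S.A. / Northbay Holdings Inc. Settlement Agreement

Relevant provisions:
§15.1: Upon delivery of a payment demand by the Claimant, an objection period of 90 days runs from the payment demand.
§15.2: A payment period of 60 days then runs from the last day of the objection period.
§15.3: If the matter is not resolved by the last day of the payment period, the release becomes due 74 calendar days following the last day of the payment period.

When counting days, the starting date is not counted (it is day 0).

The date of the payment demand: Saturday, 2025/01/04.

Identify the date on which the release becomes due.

2025/08/16

The last day of the objection period: 2025/01/04 + 90 days = 2025/04/04.
The last day of the payment period: 2025/04/04 + 60 days = 2025/06/03.
Adding 74 calendar days to 2025/06/03 gives 2025/08/16, which is the date on which the release becomes due.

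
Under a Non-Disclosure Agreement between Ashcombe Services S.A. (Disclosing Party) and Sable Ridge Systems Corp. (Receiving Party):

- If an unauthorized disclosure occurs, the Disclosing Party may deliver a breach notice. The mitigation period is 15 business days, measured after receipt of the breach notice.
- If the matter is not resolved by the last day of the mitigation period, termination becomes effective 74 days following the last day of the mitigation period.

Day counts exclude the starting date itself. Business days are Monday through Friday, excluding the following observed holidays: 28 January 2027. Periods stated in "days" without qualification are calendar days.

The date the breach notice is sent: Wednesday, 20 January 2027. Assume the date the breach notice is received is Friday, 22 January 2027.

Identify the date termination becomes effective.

The last day of the mitigation period: 15 business days after Friday, 22 January 2027, skipping weekends and the listed holiday on Jan 28 — Jan 25, Jan 26, Jan 27, Jan 29, …, Feb 11, Feb 12, Feb 15 — lands on Monday, 15 February 2027.
The date termination becomes effective: 74 calendar days after 15 February 2027 is 30 April 2027.

30 April 2027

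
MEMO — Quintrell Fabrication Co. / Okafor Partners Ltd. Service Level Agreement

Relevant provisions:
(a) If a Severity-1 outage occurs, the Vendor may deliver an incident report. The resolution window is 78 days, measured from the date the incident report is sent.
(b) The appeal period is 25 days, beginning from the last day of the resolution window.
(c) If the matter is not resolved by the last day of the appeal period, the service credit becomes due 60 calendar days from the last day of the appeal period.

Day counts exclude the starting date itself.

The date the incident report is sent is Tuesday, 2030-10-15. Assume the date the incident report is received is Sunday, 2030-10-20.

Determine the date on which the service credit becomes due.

The last day of the resolution window: 78 calendar days after 2030-10-15 is 2031-01-01.
Adding 25 calendar days to 2031-01-01 gives 2031-01-26, which is the last day of the appeal period.
Adding 60 calendar days to 2031-01-26 gives 2031-03-27, which is the date on which the service credit becomes due.

2031-03-27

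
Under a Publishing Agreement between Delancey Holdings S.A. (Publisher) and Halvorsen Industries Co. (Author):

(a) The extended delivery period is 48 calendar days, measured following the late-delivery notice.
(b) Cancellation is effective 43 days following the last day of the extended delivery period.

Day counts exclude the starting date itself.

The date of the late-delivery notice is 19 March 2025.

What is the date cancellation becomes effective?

Adding 48 calendar days to 19 March 2025 gives 6 May 2025, which is the last day of the extended delivery period.
The date cancellation becomes effective: 43 calendar days after 6 May 2025 is 18 June 2025.

18 June 2025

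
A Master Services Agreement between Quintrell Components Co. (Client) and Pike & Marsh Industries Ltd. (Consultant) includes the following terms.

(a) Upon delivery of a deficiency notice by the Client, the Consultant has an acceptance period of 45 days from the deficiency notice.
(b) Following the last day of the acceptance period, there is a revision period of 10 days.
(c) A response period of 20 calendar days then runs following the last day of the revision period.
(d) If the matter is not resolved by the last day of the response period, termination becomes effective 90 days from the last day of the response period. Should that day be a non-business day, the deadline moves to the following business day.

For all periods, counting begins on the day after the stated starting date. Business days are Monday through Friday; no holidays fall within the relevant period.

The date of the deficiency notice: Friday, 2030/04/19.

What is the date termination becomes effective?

2030/10/01

Adding 45 calendar days to 2030/04/19 gives 2030/06/03, which is the last day of the acceptance period.
Adding 10 calendar days to 2030/06/03 gives 2030/06/13, which is the last day of the revision period.
Adding 20 calendar days to 2030/06/13 gives 2030/07/03, which is the last day of the response period.
The date termination becomes effective: 90 calendar days after 2030/07/03 is 2030/10/01. 2030/10/01 is a Tuesday, so no roll-forward applies.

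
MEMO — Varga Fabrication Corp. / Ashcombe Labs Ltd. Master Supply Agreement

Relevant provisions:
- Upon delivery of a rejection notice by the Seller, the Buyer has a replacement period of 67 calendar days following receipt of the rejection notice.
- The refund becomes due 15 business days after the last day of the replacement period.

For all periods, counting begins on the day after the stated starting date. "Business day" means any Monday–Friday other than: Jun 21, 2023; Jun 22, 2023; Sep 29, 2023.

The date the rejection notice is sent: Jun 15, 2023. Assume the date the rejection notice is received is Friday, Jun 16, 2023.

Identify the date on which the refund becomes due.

The last day of the replacement period: 67 calendar days after Jun 16, 2023 is Aug 22, 2023.
From Tuesday, Aug 22, 2023, 15 business days (Aug 23, Aug 24, Aug 25, Aug 28, …, Sep 8, Sep 11, Sep 12, skipping weekends) brings us to Tuesday, Sep 12, 2023, which is the date on which the refund becomes due.

Sep 12, 2023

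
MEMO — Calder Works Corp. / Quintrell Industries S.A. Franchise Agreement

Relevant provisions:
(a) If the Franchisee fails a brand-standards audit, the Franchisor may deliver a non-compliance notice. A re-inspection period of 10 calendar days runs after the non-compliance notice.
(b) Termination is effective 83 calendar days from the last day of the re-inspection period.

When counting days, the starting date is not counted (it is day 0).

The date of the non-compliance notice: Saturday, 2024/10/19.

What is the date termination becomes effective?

The last day of the re-inspection period: 2024/10/19 + 10 days = 2024/10/29.
The date termination becomes effective: 2024/10/29 + 83 days = 2025/01/20.

2025/01/20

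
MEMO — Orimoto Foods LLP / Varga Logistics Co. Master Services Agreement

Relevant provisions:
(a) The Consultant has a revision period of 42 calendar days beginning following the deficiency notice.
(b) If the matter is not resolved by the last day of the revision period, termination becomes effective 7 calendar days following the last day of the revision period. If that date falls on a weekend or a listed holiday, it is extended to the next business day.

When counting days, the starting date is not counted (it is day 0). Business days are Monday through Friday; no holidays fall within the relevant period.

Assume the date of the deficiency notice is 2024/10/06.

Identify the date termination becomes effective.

The last day of the revision period: 42 calendar days after 2024/10/06 is 2024/11/17.
The date termination becomes effective: 7 calendar days after 2024/11/17 is 2024/11/24. That falls on a Sunday, so it rolls to the next business day, Monday, 2024/11/25.

2024/11/25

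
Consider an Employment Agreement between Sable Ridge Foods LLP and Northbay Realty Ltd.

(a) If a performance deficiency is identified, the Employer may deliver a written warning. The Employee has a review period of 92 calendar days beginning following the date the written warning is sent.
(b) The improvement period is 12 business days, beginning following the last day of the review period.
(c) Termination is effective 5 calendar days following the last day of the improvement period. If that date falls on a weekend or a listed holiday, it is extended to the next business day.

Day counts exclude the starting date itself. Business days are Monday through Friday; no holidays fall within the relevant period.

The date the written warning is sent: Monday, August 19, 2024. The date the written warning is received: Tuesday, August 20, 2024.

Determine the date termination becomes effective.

December 10, 2024

The last day of the review period: August 19, 2024 + 92 days = November 19, 2024.
The last day of the improvement period: counting 12 business days from Tuesday, November 19, 2024 (Nov 20, Nov 21, Nov 22, Nov 25, …, Dec 3, Dec 4, Dec 5, skipping weekends) reaches Thursday, December 5, 2024.
The date termination becomes effective: December 5, 2024 + 5 days = December 10, 2024. December 10, 2024 is a Tuesday, so no roll-forward applies.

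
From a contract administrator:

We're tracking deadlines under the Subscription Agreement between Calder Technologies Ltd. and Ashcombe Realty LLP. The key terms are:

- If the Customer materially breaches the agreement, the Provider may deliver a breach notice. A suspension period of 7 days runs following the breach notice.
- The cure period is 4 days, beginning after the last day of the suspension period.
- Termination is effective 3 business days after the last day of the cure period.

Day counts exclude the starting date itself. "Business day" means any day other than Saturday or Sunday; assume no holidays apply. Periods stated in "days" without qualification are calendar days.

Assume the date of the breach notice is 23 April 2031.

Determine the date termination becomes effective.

7 May 2031

The last day of the suspension period: 23 April 2031 + 7 days = 30 April 2031.
The last day of the cure period: 30 April 2031 + 4 days = 4 May 2031.
From Sunday, 4 May 2031, 3 business days (May 5, May 6, May 7, skipping weekends) brings us to Wednesday, 7 May 2031, which is the date termination becomes effective.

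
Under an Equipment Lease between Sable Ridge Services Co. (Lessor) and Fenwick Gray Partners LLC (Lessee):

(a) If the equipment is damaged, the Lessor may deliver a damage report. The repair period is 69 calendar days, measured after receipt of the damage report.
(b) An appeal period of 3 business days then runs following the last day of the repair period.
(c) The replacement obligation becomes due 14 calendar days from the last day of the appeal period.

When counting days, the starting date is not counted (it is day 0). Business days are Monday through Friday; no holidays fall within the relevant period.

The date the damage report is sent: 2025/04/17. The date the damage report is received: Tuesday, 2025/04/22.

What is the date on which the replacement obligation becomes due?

2025/07/17

The last day of the repair period: 2025/04/22 + 69 days = 2025/06/30.
The last day of the appeal period: counting 3 business days from Monday, 2025/06/30 (Jul 1, Jul 2, Jul 3, skipping weekends) reaches Thursday, 2025/07/03.
The date on which the replacement obligation becomes due: 2025/07/03 + 14 days = 2025/07/17.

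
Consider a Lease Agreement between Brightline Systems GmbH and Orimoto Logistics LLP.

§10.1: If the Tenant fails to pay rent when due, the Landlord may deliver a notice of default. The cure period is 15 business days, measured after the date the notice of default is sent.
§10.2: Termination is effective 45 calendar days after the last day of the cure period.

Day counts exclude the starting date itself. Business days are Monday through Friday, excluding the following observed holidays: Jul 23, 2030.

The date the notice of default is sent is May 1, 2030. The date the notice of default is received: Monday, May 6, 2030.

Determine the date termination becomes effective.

Jul 6, 2030

From Wednesday, May 1, 2030, 15 business days (May 2, May 3, May 6, May 7, …, May 20, May 21, May 22, skipping weekends) brings us to Wednesday, May 22, 2030, which is the last day of the cure period.
Adding 45 calendar days to May 22, 2030 gives Jul 6, 2030, which is the date termination becomes effective.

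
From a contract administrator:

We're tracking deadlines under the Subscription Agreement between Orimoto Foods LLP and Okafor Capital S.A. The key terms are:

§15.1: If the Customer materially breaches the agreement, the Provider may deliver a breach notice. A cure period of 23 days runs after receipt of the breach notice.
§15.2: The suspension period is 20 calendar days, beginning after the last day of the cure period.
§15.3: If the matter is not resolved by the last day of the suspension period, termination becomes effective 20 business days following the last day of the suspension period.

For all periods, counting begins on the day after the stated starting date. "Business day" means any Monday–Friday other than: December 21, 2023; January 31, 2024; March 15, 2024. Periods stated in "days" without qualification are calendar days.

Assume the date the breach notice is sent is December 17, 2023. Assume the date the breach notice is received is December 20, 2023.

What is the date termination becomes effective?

February 29, 2024

Adding 23 calendar days to December 20, 2023 gives January 12, 2024, which is the last day of the cure period.
Adding 20 calendar days to January 12, 2024 gives February 1, 2024, which is the last day of the suspension period.
The date termination becomes effective: 20 business days after Thursday, February 1, 2024, skipping weekends — Feb 2, Feb 5, Feb 6, Feb 7, …, Feb 27, Feb 28, Feb 29 — lands on Thursday, February 29, 2024.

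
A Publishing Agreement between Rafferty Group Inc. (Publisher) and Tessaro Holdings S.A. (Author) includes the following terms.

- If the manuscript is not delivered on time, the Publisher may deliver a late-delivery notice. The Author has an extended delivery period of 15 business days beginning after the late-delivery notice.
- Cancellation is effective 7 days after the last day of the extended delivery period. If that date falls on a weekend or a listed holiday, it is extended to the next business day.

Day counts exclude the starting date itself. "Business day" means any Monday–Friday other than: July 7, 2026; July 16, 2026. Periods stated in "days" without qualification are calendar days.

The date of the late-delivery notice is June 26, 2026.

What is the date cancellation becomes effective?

July 28, 2026

From Friday, June 26, 2026, 15 business days (Jun 29, Jun 30, Jul 1, Jul 2, …, Jul 17, Jul 20, Jul 21, skipping weekends and the listed holidays on Jul 7, Jul 16) brings us to Tuesday, July 21, 2026, which is the last day of the extended delivery period.
The date cancellation becomes effective: 7 calendar days after July 21, 2026 is July 28, 2026. July 28, 2026 is a Tuesday and is not a listed holiday, so no roll-forward applies.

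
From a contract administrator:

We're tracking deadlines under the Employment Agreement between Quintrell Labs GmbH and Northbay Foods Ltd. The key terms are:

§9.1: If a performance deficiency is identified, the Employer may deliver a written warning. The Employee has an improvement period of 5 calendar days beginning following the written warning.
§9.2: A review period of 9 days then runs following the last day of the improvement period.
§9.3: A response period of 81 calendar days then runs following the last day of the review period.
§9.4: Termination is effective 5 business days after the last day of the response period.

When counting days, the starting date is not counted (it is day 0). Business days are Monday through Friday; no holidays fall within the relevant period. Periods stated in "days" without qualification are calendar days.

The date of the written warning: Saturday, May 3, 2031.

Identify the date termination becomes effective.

The last day of the improvement period: May 3, 2031 + 5 days = May 8, 2031.
Adding 9 calendar days to May 8, 2031 gives May 17, 2031, which is the last day of the review period.
The last day of the response period: 81 calendar days after May 17, 2031 is Aug 6, 2031.
The date termination becomes effective: counting 5 business days from Wednesday, Aug 6, 2031 (Aug 7, Aug 8, Aug 11, Aug 12, Aug 13, skipping weekends) reaches Wednesday, Aug 13, 2031.

Aug 13, 2031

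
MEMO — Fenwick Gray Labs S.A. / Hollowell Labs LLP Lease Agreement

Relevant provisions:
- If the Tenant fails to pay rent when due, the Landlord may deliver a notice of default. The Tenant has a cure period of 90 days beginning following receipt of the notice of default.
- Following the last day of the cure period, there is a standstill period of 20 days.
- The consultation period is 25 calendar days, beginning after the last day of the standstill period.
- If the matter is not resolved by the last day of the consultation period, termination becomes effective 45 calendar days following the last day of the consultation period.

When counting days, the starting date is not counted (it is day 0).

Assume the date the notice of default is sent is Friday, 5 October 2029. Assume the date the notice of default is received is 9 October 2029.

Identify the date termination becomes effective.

7 April 2030

The last day of the cure period: 9 October 2029 + 90 days = 7 January 2030.
The last day of the standstill period: 7 January 2030 + 20 days = 27 January 2030.
The last day of the consultation period: 27 January 2030 + 25 days = 21 February 2030.
Adding 45 calendar days to 21 February 2030 gives 7 April 2030, which is the date termination becomes effective.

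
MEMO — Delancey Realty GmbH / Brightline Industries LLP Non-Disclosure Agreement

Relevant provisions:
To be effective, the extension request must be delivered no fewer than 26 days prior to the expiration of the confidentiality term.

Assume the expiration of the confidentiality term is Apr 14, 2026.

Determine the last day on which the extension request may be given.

Mar 19, 2026

Counting back 26 calendar days from Apr 14, 2026 gives Mar 19, 2026.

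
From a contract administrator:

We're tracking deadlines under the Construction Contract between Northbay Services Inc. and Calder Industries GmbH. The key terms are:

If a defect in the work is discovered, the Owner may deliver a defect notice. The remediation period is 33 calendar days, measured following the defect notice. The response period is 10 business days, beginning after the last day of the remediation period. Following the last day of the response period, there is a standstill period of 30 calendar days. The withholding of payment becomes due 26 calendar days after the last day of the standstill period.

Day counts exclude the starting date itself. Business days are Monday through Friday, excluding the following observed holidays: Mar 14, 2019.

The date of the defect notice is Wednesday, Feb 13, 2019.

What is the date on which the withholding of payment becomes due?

May 27, 2019

The last day of the remediation period: Feb 13, 2019 + 33 days = Mar 18, 2019.
The last day of the response period: 10 business days after Monday, Mar 18, 2019, skipping weekends — Mar 19, Mar 20, Mar 21, Mar 22, Mar 25, Mar 26, Mar 27, Mar 28, Mar 29, Apr 1 — lands on Monday, Apr 1, 2019.
The last day of the standstill period: 30 calendar days after Apr 1, 2019 is May 1, 2019.
The date on which the withholding of payment becomes due: 26 calendar days after May 1, 2019 is May 27, 2019.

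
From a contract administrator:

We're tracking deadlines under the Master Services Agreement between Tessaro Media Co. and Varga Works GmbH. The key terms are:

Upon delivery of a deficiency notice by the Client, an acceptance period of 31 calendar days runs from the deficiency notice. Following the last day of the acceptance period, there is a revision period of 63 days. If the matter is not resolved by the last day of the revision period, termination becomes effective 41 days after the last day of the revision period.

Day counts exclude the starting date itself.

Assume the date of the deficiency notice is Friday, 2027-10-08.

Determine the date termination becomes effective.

2028-02-20

Adding 31 calendar days to 2027-10-08 gives 2027-11-08, which is the last day of the acceptance period.
The last day of the revision period: 63 calendar days after 2027-11-08 is 2028-01-10.
The date termination becomes effective: 2028-01-10 + 41 days = 2028-02-20.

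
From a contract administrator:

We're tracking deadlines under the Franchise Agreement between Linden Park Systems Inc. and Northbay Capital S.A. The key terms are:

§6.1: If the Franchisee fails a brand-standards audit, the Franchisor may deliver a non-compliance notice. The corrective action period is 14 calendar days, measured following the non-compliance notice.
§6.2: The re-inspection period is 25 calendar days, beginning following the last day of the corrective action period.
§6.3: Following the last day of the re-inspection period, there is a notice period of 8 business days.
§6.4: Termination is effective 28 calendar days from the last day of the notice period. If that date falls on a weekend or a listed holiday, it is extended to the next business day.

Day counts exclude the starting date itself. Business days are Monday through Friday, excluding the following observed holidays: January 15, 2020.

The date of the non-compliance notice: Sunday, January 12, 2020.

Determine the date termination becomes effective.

The last day of the corrective action period: January 12, 2020 + 14 days = January 26, 2020.
The last day of the re-inspection period: 25 calendar days after January 26, 2020 is February 20, 2020.
The last day of the notice period: 8 business days after Thursday, February 20, 2020, skipping weekends — Feb 21, Feb 24, Feb 25, Feb 26, Feb 27, Feb 28, Mar 2, Mar 3 — lands on Tuesday, March 3, 2020.
The date termination becomes effective: 28 calendar days after March 3, 2020 is March 31, 2020. March 31, 2020 is a Tuesday and is not a listed holiday, so no roll-forward applies.

March 31, 2020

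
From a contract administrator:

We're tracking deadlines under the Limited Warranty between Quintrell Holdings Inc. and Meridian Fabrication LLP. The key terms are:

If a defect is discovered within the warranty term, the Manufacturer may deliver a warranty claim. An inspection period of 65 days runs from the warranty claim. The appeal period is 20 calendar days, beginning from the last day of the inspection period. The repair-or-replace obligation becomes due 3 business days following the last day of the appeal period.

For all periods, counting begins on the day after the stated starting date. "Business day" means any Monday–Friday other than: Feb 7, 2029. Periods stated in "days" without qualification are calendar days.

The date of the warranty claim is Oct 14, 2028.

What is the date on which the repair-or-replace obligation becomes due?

Jan 10, 2029

The last day of the inspection period: 65 calendar days after Oct 14, 2028 is Dec 18, 2028.
The last day of the appeal period: 20 calendar days after Dec 18, 2028 is Jan 7, 2029.
From Sunday, Jan 7, 2029, 3 business days (Jan 8, Jan 9, Jan 10, skipping weekends) brings us to Wednesday, Jan 10, 2029, which is the date on which the repair-or-replace obligation becomes due.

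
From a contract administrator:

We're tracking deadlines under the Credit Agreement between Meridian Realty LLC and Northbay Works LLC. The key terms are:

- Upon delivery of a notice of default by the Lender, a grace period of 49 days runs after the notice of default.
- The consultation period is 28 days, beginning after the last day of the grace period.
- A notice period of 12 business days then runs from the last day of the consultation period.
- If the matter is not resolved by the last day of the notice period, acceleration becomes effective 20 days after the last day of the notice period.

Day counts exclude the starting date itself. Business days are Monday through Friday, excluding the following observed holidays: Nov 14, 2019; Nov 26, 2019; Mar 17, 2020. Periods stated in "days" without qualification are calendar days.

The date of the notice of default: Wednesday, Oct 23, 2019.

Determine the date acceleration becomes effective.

The last day of the grace period: 49 calendar days after Oct 23, 2019 is Dec 11, 2019.
Adding 28 calendar days to Dec 11, 2019 gives Jan 8, 2020, which is the last day of the consultation period.
The last day of the notice period: counting 12 business days from Wednesday, Jan 8, 2020 (Jan 9, Jan 10, Jan 13, Jan 14, …, Jan 22, Jan 23, Jan 24, skipping weekends) reaches Friday, Jan 24, 2020.
Adding 20 calendar days to Jan 24, 2020 gives Feb 13, 2020, which is the date acceleration becomes effective.

Feb 13, 2020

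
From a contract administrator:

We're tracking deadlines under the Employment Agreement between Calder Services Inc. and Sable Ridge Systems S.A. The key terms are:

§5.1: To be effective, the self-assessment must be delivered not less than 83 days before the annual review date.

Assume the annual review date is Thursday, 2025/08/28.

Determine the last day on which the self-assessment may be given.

Counting back 83 calendar days from 2025/08/28 gives 2025/06/06.

2025/06/06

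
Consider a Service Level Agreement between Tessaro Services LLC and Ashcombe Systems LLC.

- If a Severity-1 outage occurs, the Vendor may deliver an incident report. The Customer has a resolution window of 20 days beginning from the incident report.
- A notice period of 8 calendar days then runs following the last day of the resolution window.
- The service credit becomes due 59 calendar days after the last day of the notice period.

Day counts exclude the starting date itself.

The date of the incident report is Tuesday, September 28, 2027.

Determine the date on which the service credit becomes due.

December 24, 2027

Adding 20 calendar days to September 28, 2027 gives October 18, 2027, which is the last day of the resolution window.
The last day of the notice period: October 18, 2027 + 8 days = October 26, 2027.
The date on which the service credit becomes due: October 26, 2027 + 59 days = December 24, 2027.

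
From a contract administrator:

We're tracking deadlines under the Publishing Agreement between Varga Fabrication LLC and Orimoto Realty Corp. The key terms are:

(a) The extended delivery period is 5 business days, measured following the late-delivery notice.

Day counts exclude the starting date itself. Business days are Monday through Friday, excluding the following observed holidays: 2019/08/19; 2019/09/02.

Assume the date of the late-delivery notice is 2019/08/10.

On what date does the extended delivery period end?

The last day of the extended delivery period: 5 business days after Saturday, 2019/08/10, skipping weekends — Aug 12, Aug 13, Aug 14, Aug 15, Aug 16 — lands on Friday, 2019/08/16.

2019/08/16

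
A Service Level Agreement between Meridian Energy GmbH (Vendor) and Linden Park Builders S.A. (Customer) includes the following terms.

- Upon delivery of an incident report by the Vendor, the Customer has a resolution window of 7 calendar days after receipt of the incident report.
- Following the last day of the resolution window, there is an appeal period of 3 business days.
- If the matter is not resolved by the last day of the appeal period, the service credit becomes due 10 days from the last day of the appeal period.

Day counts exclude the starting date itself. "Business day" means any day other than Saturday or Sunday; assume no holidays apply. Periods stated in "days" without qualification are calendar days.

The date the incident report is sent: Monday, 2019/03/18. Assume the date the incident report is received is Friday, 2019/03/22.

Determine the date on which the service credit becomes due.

The last day of the resolution window: 7 calendar days after 2019/03/22 is 2019/03/29.
The last day of the appeal period: 3 business days after Friday, 2019/03/29, skipping weekends — Apr 1, Apr 2, Apr 3 — lands on Wednesday, 2019/04/03.
The date on which the service credit becomes due: 2019/04/03 + 10 days = 2019/04/13.

2019/04/13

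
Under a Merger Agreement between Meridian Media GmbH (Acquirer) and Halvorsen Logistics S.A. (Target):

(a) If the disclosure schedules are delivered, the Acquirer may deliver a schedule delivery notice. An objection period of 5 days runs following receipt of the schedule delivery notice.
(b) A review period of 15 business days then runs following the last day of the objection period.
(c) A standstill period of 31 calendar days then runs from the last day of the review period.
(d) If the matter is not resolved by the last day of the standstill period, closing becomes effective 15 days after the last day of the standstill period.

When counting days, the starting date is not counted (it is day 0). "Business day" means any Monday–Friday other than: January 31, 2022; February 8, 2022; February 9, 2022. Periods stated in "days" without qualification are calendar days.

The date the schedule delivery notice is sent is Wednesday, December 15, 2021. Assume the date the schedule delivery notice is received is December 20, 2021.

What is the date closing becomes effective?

March 1, 2022

The last day of the objection period: 5 calendar days after December 20, 2021 is December 25, 2021.
The last day of the review period: counting 15 business days from Saturday, December 25, 2021 (Dec 27, Dec 28, Dec 29, Dec 30, …, Jan 12, Jan 13, Jan 14, skipping weekends) reaches Friday, January 14, 2022.
Adding 31 calendar days to January 14, 2022 gives February 14, 2022, which is the last day of the standstill period.
The date closing becomes effective: February 14, 2022 + 15 days = March 1, 2022.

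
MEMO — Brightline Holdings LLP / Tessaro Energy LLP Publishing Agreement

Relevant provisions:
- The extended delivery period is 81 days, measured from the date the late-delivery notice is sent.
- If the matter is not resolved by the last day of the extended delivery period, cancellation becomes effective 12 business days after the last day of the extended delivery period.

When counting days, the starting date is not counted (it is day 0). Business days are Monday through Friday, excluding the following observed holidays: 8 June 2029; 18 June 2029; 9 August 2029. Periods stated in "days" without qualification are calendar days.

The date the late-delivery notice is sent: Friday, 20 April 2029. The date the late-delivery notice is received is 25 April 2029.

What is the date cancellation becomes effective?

26 July 2029

Adding 81 calendar days to 20 April 2029 gives 10 July 2029, which is the last day of the extended delivery period.
From Tuesday, 10 July 2029, 12 business days (Jul 11, Jul 12, Jul 13, Jul 16, …, Jul 24, Jul 25, Jul 26, skipping weekends) brings us to Thursday, 26 July 2029, which is the date cancellation becomes effective.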